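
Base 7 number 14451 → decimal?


Positional values (base 7):
  1 × 7^0 = 1 × 1 = 1
  5 × 7^1 = 5 × 7 = 35
  4 × 7^2 = 4 × 49 = 196
  4 × 7^3 = 4 × 343 = 1372
  1 × 7^4 = 1 × 2401 = 2401
Sum = 1 + 35 + 196 + 1372 + 2401
= 4005


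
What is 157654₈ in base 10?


Positional values:
Position 0: 4 × 8^0 = 4
Position 1: 5 × 8^1 = 40
Position 2: 6 × 8^2 = 384
Position 3: 7 × 8^3 = 3584
Position 4: 5 × 8^4 = 20480
Position 5: 1 × 8^5 = 32768
Sum = 4 + 40 + 384 + 3584 + 20480 + 32768
= 57260


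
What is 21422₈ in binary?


Each octal digit → 3 binary bits:
  2 = 010
  1 = 001
  4 = 100
  2 = 010
  2 = 010
Concatenate: 010 001 100 010 010
= 010001100010010


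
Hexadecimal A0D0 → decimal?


Positional values:
Position 0: 0 × 16^0 = 0 × 1 = 0
Position 1: D × 16^1 = 13 × 16 = 208
Position 2: 0 × 16^2 = 0 × 256 = 0
Position 3: A × 16^3 = 10 × 4096 = 40960
Sum = 0 + 208 + 0 + 40960
= 41168


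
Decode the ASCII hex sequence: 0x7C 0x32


Codes (hex): 0x7C 0x32
Per-code ASCII lookup:
  0x7C = 124  (special character) → '|'
  0x32 = 50  (range 48-57: digits, 50 - 48 = 2) → '2'
= '|2'


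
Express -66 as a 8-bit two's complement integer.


Original: 01000010
Step 1 - Invert all bits: 10111101
Step 2 - Add 1: 10111101 + 1
= 10111110 (represents -66)


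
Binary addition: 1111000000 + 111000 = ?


Align and add column by column (LSB to MSB, carry propagating):
  01111000000
+ 00000111000
  -----------
  col 0: 0 + 0 + 0 (carry in) = 0 → bit 0, carry out 0
  col 1: 0 + 0 + 0 (carry in) = 0 → bit 0, carry out 0
  col 2: 0 + 0 + 0 (carry in) = 0 → bit 0, carry out 0
  col 3: 0 + 1 + 0 (carry in) = 1 → bit 1, carry out 0
  col 4: 0 + 1 + 0 (carry in) = 1 → bit 1, carry out 0
  col 5: 0 + 1 + 0 (carry in) = 1 → bit 1, carry out 0
  col 6: 1 + 0 + 0 (carry in) = 1 → bit 1, carry out 0
  col 7: 1 + 0 + 0 (carry in) = 1 → bit 1, carry out 0
  col 8: 1 + 0 + 0 (carry in) = 1 → bit 1, carry out 0
  col 9: 1 + 0 + 0 (carry in) = 1 → bit 1, carry out 0
  col 10: 0 + 0 + 0 (carry in) = 0 → bit 0, carry out 0
Reading bits MSB→LSB: 01111111000
Strip leading zeros: 1111111000
= 1111111000


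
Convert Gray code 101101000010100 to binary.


Gray code: 101101000010100
MSB stays the same: 1
Each subsequent bit = prev_binary XOR current_gray:
  B[1] = 1 XOR 0 = 1
  B[2] = 1 XOR 1 = 0
  B[3] = 0 XOR 1 = 1
  B[4] = 1 XOR 0 = 1
  B[5] = 1 XOR 1 = 0
  B[6] = 0 XOR 0 = 0
  B[7] = 0 XOR 0 = 0
  B[8] = 0 XOR 0 = 0
  B[9] = 0 XOR 0 = 0
  B[10] = 0 XOR 1 = 1
  B[11] = 1 XOR 0 = 1
  B[12] = 1 XOR 1 = 0
  B[13] = 0 XOR 0 = 0
  B[14] = 0 XOR 0 = 0
= 110110000011000 (27672 decimal)


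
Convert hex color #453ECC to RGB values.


Hex: #453ECC
R = 45₁₆ = 69
G = 3E₁₆ = 62
B = CC₁₆ = 204
= RGB(69, 62, 204)


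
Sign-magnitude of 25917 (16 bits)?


Sign bit: 0 (positive)
Magnitude: 25917 = 110010100111101
= 0110010100111101


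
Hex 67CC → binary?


Each hex digit → 4 binary bits:
  6 = 0110
  7 = 0111
  C = 1100
  C = 1100
Concatenate: 0110 0111 1100 1100
= 0110011111001100


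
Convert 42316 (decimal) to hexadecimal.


Divide by 16 repeatedly:
42316 ÷ 16 = 2644 remainder 12 (C)
2644 ÷ 16 = 165 remainder 4 (4)
165 ÷ 16 = 10 remainder 5 (5)
10 ÷ 16 = 0 remainder 10 (A)
Reading remainders bottom-up:
= 0xA54C


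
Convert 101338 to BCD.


Each digit → 4-bit binary:
  1 → 0001
  0 → 0000
  1 → 0001
  3 → 0011
  3 → 0011
  8 → 1000
= 0001 0000 0001 0011 0011 1000


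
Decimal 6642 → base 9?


Divide by 9 repeatedly:
6642 ÷ 9 = 738 remainder 0
738 ÷ 9 = 82 remainder 0
82 ÷ 9 = 9 remainder 1
9 ÷ 9 = 1 remainder 0
1 ÷ 9 = 0 remainder 1
Reading remainders bottom-up:
= 10100


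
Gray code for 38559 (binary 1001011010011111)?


Binary: 1001011010011111
Gray code: G = B XOR (B >> 1)
B >> 1 = 0100101101001111
1001011010011111 XOR 0100101101001111:
  1 XOR 0 = 1
  0 XOR 1 = 1
  0 XOR 0 = 0
  1 XOR 0 = 1
  0 XOR 1 = 1
  1 XOR 0 = 1
  1 XOR 1 = 0
  0 XOR 1 = 1
  1 XOR 0 = 1
  0 XOR 1 = 1
  0 XOR 0 = 0
  1 XOR 0 = 1
  1 XOR 1 = 0
  1 XOR 1 = 0
  1 XOR 1 = 0
  1 XOR 1 = 0
= 1101110111010000


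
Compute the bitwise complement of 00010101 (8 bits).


Original: 00010101
Invert all bits:
  bit 0: 0 → 1
  bit 1: 0 → 1
  bit 2: 0 → 1
  bit 3: 1 → 0
  bit 4: 0 → 1
  bit 5: 1 → 0
  bit 6: 0 → 1
  bit 7: 1 → 0
= 11101010


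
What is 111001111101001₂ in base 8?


Group into 3-bit groups: 111001111101001
  111 = 7
  001 = 1
  111 = 7
  101 = 5
  001 = 1
= 0o71751


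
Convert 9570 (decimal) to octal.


Divide by 8 repeatedly:
9570 ÷ 8 = 1196 remainder 2
1196 ÷ 8 = 149 remainder 4
149 ÷ 8 = 18 remainder 5
18 ÷ 8 = 2 remainder 2
2 ÷ 8 = 0 remainder 2
Reading remainders bottom-up:
= 0o22542


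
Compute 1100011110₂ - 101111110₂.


Align and subtract column by column (LSB to MSB, borrowing when needed):
  1100011110
- 0101111110
  ----------
  col 0: (0 - 0 borrow-in) - 0 → 0 - 0 = 0, borrow out 0
  col 1: (1 - 0 borrow-in) - 1 → 1 - 1 = 0, borrow out 0
  col 2: (1 - 0 borrow-in) - 1 → 1 - 1 = 0, borrow out 0
  col 3: (1 - 0 borrow-in) - 1 → 1 - 1 = 0, borrow out 0
  col 4: (1 - 0 borrow-in) - 1 → 1 - 1 = 0, borrow out 0
  col 5: (0 - 0 borrow-in) - 1 → borrow from next column: (0+2) - 1 = 1, borrow out 1
  col 6: (0 - 1 borrow-in) - 1 → borrow from next column: (-1+2) - 1 = 0, borrow out 1
  col 7: (0 - 1 borrow-in) - 0 → borrow from next column: (-1+2) - 0 = 1, borrow out 1
  col 8: (1 - 1 borrow-in) - 1 → borrow from next column: (0+2) - 1 = 1, borrow out 1
  col 9: (1 - 1 borrow-in) - 0 → 0 - 0 = 0, borrow out 0
Reading bits MSB→LSB: 0110100000
Strip leading zeros: 110100000
= 110100000


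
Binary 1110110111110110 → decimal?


Positional values:
Bit 1: 1 × 2^1 = 2
Bit 2: 1 × 2^2 = 4
Bit 4: 1 × 2^4 = 16
Bit 5: 1 × 2^5 = 32
Bit 6: 1 × 2^6 = 64
Bit 7: 1 × 2^7 = 128
Bit 8: 1 × 2^8 = 256
Bit 10: 1 × 2^10 = 1024
Bit 11: 1 × 2^11 = 2048
Bit 13: 1 × 2^13 = 8192
Bit 14: 1 × 2^14 = 16384
Bit 15: 1 × 2^15 = 32768
Sum = 2 + 4 + 16 + 32 + 64 + 128 + 256 + 1024 + 2048 + 8192 + 16384 + 32768
= 60918


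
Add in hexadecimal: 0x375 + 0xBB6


Align and add column by column (LSB to MSB, each column mod 16 with carry):
  0375
+ 0BB6
  ----
  col 0: 5(5) + 6(6) + 0 (carry in) = 11 → B(11), carry out 0
  col 1: 7(7) + B(11) + 0 (carry in) = 18 → 2(2), carry out 1
  col 2: 3(3) + B(11) + 1 (carry in) = 15 → F(15), carry out 0
  col 3: 0(0) + 0(0) + 0 (carry in) = 0 → 0(0), carry out 0
Reading digits MSB→LSB: 0F2B
Strip leading zeros: F2B
= 0xF2B


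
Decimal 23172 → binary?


Divide by 2 repeatedly:
23172 ÷ 2 = 11586 remainder 0
11586 ÷ 2 = 5793 remainder 0
5793 ÷ 2 = 2896 remainder 1
2896 ÷ 2 = 1448 remainder 0
1448 ÷ 2 = 724 remainder 0
724 ÷ 2 = 362 remainder 0
362 ÷ 2 = 181 remainder 0
181 ÷ 2 = 90 remainder 1
90 ÷ 2 = 45 remainder 0
45 ÷ 2 = 22 remainder 1
22 ÷ 2 = 11 remainder 0
11 ÷ 2 = 5 remainder 1
5 ÷ 2 = 2 remainder 1
2 ÷ 2 = 1 remainder 0
1 ÷ 2 = 0 remainder 1
Reading remainders bottom-up:
= 101101010000100


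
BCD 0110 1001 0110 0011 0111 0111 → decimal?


Each 4-bit group → digit:
  0110 → 6
  1001 → 9
  0110 → 6
  0011 → 3
  0111 → 7
  0111 → 7
= 696377


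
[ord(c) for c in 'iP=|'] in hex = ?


String: 'iP=|'  (4 characters)
Per-character ASCII lookup:
  'i': lowercase starts at 97: 'i' = 97 + 8 = 105 → 0x69
  'P': uppercase starts at 65: 'P' = 65 + 15 = 80 → 0x50
  '=': special character: '=' = 61 → 0x3D
  '|': special character: '|' = 124 → 0x7C
= 0x69 0x50 0x3D 0x7C


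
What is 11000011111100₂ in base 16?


Group into 4-bit nibbles: 0011000011111100
  0011 = 3
  0000 = 0
  1111 = F
  1100 = C
= 0x30FC


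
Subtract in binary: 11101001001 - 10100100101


Align and subtract column by column (LSB to MSB, borrowing when needed):
  11101001001
- 10100100101
  -----------
  col 0: (1 - 0 borrow-in) - 1 → 1 - 1 = 0, borrow out 0
  col 1: (0 - 0 borrow-in) - 0 → 0 - 0 = 0, borrow out 0
  col 2: (0 - 0 borrow-in) - 1 → borrow from next column: (0+2) - 1 = 1, borrow out 1
  col 3: (1 - 1 borrow-in) - 0 → 0 - 0 = 0, borrow out 0
  col 4: (0 - 0 borrow-in) - 0 → 0 - 0 = 0, borrow out 0
  col 5: (0 - 0 borrow-in) - 1 → borrow from next column: (0+2) - 1 = 1, borrow out 1
  col 6: (1 - 1 borrow-in) - 0 → 0 - 0 = 0, borrow out 0
  col 7: (0 - 0 borrow-in) - 0 → 0 - 0 = 0, borrow out 0
  col 8: (1 - 0 borrow-in) - 1 → 1 - 1 = 0, borrow out 0
  col 9: (1 - 0 borrow-in) - 0 → 1 - 0 = 1, borrow out 0
  col 10: (1 - 0 borrow-in) - 1 → 1 - 1 = 0, borrow out 0
Reading bits MSB→LSB: 01000100100
Strip leading zeros: 1000100100
= 1000100100


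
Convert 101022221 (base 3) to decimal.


Positional values (base 3):
  1 × 3^0 = 1 × 1 = 1
  2 × 3^1 = 2 × 3 = 6
  2 × 3^2 = 2 × 9 = 18
  2 × 3^3 = 2 × 27 = 54
  2 × 3^4 = 2 × 81 = 162
  0 × 3^5 = 0 × 243 = 0
  1 × 3^6 = 1 × 729 = 729
  0 × 3^7 = 0 × 2187 = 0
  1 × 3^8 = 1 × 6561 = 6561
Sum = 1 + 6 + 18 + 54 + 162 + 0 + 729 + 0 + 6561
= 7531


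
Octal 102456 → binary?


Each octal digit → 3 binary bits:
  1 = 001
  0 = 000
  2 = 010
  4 = 100
  5 = 101
  6 = 110
Concatenate: 001 000 010 100 101 110
= 001000010100101110


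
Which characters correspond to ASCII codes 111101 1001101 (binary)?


Codes (binary): 111101 1001101
Per-code ASCII lookup:
  111101 = 61  (special character) → '='
  1001101 = 77  (range 65-90: uppercase, 77 - 65 = 12) → 'M'
= '=M'


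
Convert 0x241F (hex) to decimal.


Positional values:
Position 0: F × 16^0 = 15 × 1 = 15
Position 1: 1 × 16^1 = 1 × 16 = 16
Position 2: 4 × 16^2 = 4 × 256 = 1024
Position 3: 2 × 16^3 = 2 × 4096 = 8192
Sum = 15 + 16 + 1024 + 8192
= 9247


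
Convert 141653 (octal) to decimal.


Positional values:
Position 0: 3 × 8^0 = 3
Position 1: 5 × 8^1 = 40
Position 2: 6 × 8^2 = 384
Position 3: 1 × 8^3 = 512
Position 4: 4 × 8^4 = 16384
Position 5: 1 × 8^5 = 32768
Sum = 3 + 40 + 384 + 512 + 16384 + 32768
= 50091


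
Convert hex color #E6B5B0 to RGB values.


Hex: #E6B5B0
R = E6₁₆ = 230
G = B5₁₆ = 181
B = B0₁₆ = 176
= RGB(230, 181, 176)


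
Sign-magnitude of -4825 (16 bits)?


Sign bit: 1 (negative)
Magnitude: 4825 = 001001011011001
= 1001001011011001


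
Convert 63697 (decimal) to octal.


Divide by 8 repeatedly:
63697 ÷ 8 = 7962 remainder 1
7962 ÷ 8 = 995 remainder 2
995 ÷ 8 = 124 remainder 3
124 ÷ 8 = 15 remainder 4
15 ÷ 8 = 1 remainder 7
1 ÷ 8 = 0 remainder 1
Reading remainders bottom-up:
= 0o174321


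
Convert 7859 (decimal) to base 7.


Divide by 7 repeatedly:
7859 ÷ 7 = 1122 remainder 5
1122 ÷ 7 = 160 remainder 2
160 ÷ 7 = 22 remainder 6
22 ÷ 7 = 3 remainder 1
3 ÷ 7 = 0 remainder 3
Reading remainders bottom-up:
= 31625


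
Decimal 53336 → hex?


Divide by 16 repeatedly:
53336 ÷ 16 = 3333 remainder 8 (8)
3333 ÷ 16 = 208 remainder 5 (5)
208 ÷ 16 = 13 remainder 0 (0)
13 ÷ 16 = 0 remainder 13 (D)
Reading remainders bottom-up:
= 0xD058


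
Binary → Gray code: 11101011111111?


Binary: 11101011111111
Gray code: G = B XOR (B >> 1)
B >> 1 = 01110101111111
11101011111111 XOR 01110101111111:
  1 XOR 0 = 1
  1 XOR 1 = 0
  1 XOR 1 = 0
  0 XOR 1 = 1
  1 XOR 0 = 1
  0 XOR 1 = 1
  1 XOR 0 = 1
  1 XOR 1 = 0
  1 XOR 1 = 0
  1 XOR 1 = 0
  1 XOR 1 = 0
  1 XOR 1 = 0
  1 XOR 1 = 0
  1 XOR 1 = 0
= 10011110000000


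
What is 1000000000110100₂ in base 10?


Positional values:
Bit 2: 1 × 2^2 = 4
Bit 4: 1 × 2^4 = 16
Bit 5: 1 × 2^5 = 32
Bit 15: 1 × 2^15 = 32768
Sum = 4 + 16 + 32 + 32768
= 32820


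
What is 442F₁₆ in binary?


Each hex digit → 4 binary bits:
  4 = 0100
  4 = 0100
  2 = 0010
  F = 1111
Concatenate: 0100 0100 0010 1111
= 0100010000101111


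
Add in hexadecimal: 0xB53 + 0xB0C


Align and add column by column (LSB to MSB, each column mod 16 with carry):
  0B53
+ 0B0C
  ----
  col 0: 3(3) + C(12) + 0 (carry in) = 15 → F(15), carry out 0
  col 1: 5(5) + 0(0) + 0 (carry in) = 5 → 5(5), carry out 0
  col 2: B(11) + B(11) + 0 (carry in) = 22 → 6(6), carry out 1
  col 3: 0(0) + 0(0) + 1 (carry in) = 1 → 1(1), carry out 0
Reading digits MSB→LSB: 165F
Strip leading zeros: 165F
= 0x165F


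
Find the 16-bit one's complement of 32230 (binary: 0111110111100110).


Original: 0111110111100110
Invert all bits:
  bit 0: 0 → 1
  bit 1: 1 → 0
  bit 2: 1 → 0
  bit 3: 1 → 0
  bit 4: 1 → 0
  bit 5: 1 → 0
  bit 6: 0 → 1
  bit 7: 1 → 0
  bit 8: 1 → 0
  bit 9: 1 → 0
  bit 10: 1 → 0
  bit 11: 0 → 1
  bit 12: 0 → 1
  bit 13: 1 → 0
  bit 14: 1 → 0
  bit 15: 0 → 1
= 1000001000011001


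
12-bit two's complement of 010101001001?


Original: 010101001001
Step 1 - Invert all bits: 101010110110
Step 2 - Add 1: 101010110110 + 1
= 101010110111 (represents -1353)


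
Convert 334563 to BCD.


Each digit → 4-bit binary:
  3 → 0011
  3 → 0011
  4 → 0100
  5 → 0101
  6 → 0110
  3 → 0011
= 0011 0011 0100 0101 0110 0011


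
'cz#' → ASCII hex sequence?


String: 'cz#'  (3 characters)
Per-character ASCII lookup:
  'c': lowercase starts at 97: 'c' = 97 + 2 = 99 → 0x63
  'z': lowercase starts at 97: 'z' = 97 + 25 = 122 → 0x7A
  '#': special character: '#' = 35 → 0x23
= 0x63 0x7A 0x23


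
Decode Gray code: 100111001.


Gray code: 100111001
MSB stays the same: 1
Each subsequent bit = prev_binary XOR current_gray:
  B[1] = 1 XOR 0 = 1
  B[2] = 1 XOR 0 = 1
  B[3] = 1 XOR 1 = 0
  B[4] = 0 XOR 1 = 1
  B[5] = 1 XOR 1 = 0
  B[6] = 0 XOR 0 = 0
  B[7] = 0 XOR 0 = 0
  B[8] = 0 XOR 1 = 1
= 111010001 (465 decimal)


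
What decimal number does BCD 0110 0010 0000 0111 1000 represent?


Each 4-bit group → digit:
  0110 → 6
  0010 → 2
  0000 → 0
  0111 → 7
  1000 → 8
= 62078


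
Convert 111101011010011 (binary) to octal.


Group into 3-bit groups: 111101011010011
  111 = 7
  101 = 5
  011 = 3
  010 = 2
  011 = 3
= 0o75323


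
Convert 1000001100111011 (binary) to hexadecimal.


Group into 4-bit nibbles: 1000001100111011
  1000 = 8
  0011 = 3
  0011 = 3
  1011 = B
= 0x833B


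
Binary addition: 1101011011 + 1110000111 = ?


Align and add column by column (LSB to MSB, carry propagating):
  01101011011
+ 01110000111
  -----------
  col 0: 1 + 1 + 0 (carry in) = 2 → bit 0, carry out 1
  col 1: 1 + 1 + 1 (carry in) = 3 → bit 1, carry out 1
  col 2: 0 + 1 + 1 (carry in) = 2 → bit 0, carry out 1
  col 3: 1 + 0 + 1 (carry in) = 2 → bit 0, carry out 1
  col 4: 1 + 0 + 1 (carry in) = 2 → bit 0, carry out 1
  col 5: 0 + 0 + 1 (carry in) = 1 → bit 1, carry out 0
  col 6: 1 + 0 + 0 (carry in) = 1 → bit 1, carry out 0
  col 7: 0 + 1 + 0 (carry in) = 1 → bit 1, carry out 0
  col 8: 1 + 1 + 0 (carry in) = 2 → bit 0, carry out 1
  col 9: 1 + 1 + 1 (carry in) = 3 → bit 1, carry out 1
  col 10: 0 + 0 + 1 (carry in) = 1 → bit 1, carry out 0
Reading bits MSB→LSB: 11011100010
Strip leading zeros: 11011100010
= 11011100010


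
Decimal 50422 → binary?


Divide by 2 repeatedly:
50422 ÷ 2 = 25211 remainder 0
25211 ÷ 2 = 12605 remainder 1
12605 ÷ 2 = 6302 remainder 1
6302 ÷ 2 = 3151 remainder 0
3151 ÷ 2 = 1575 remainder 1
1575 ÷ 2 = 787 remainder 1
787 ÷ 2 = 393 remainder 1
393 ÷ 2 = 196 remainder 1
196 ÷ 2 = 98 remainder 0
98 ÷ 2 = 49 remainder 0
49 ÷ 2 = 24 remainder 1
24 ÷ 2 = 12 remainder 0
12 ÷ 2 = 6 remainder 0
6 ÷ 2 = 3 remainder 0
3 ÷ 2 = 1 remainder 1
1 ÷ 2 = 0 remainder 1
Reading remainders bottom-up:
= 1100010011110110


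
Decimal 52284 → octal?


Divide by 8 repeatedly:
52284 ÷ 8 = 6535 remainder 4
6535 ÷ 8 = 816 remainder 7
816 ÷ 8 = 102 remainder 0
102 ÷ 8 = 12 remainder 6
12 ÷ 8 = 1 remainder 4
1 ÷ 8 = 0 remainder 1
Reading remainders bottom-up:
= 0o146074


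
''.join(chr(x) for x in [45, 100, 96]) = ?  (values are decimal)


Codes (decimal): 45 100 96
Per-code ASCII lookup:
  45  (special character) → '-'
  100  (range 97-122: lowercase, 100 - 97 = 3) → 'd'
  96  (special character) → '`'
= '-d`'


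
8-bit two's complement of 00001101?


Original: 00001101
Step 1 - Invert all bits: 11110010
Step 2 - Add 1: 11110010 + 1
= 11110011 (represents -13)


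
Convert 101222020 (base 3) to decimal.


Positional values (base 3):
  0 × 3^0 = 0 × 1 = 0
  2 × 3^1 = 2 × 3 = 6
  0 × 3^2 = 0 × 9 = 0
  2 × 3^3 = 2 × 27 = 54
  2 × 3^4 = 2 × 81 = 162
  2 × 3^5 = 2 × 243 = 486
  1 × 3^6 = 1 × 729 = 729
  0 × 3^7 = 0 × 2187 = 0
  1 × 3^8 = 1 × 6561 = 6561
Sum = 0 + 6 + 0 + 54 + 162 + 486 + 729 + 0 + 6561
= 7998


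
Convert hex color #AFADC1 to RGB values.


Hex: #AFADC1
R = AF₁₆ = 175
G = AD₁₆ = 173
B = C1₁₆ = 193
= RGB(175, 173, 193)


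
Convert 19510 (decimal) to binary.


Divide by 2 repeatedly:
19510 ÷ 2 = 9755 remainder 0
9755 ÷ 2 = 4877 remainder 1
4877 ÷ 2 = 2438 remainder 1
2438 ÷ 2 = 1219 remainder 0
1219 ÷ 2 = 609 remainder 1
609 ÷ 2 = 304 remainder 1
304 ÷ 2 = 152 remainder 0
152 ÷ 2 = 76 remainder 0
76 ÷ 2 = 38 remainder 0
38 ÷ 2 = 19 remainder 0
19 ÷ 2 = 9 remainder 1
9 ÷ 2 = 4 remainder 1
4 ÷ 2 = 2 remainder 0
2 ÷ 2 = 1 remainder 0
1 ÷ 2 = 0 remainder 1
Reading remainders bottom-up:
= 100110000110110


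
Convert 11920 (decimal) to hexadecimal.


Divide by 16 repeatedly:
11920 ÷ 16 = 745 remainder 0 (0)
745 ÷ 16 = 46 remainder 9 (9)
46 ÷ 16 = 2 remainder 14 (E)
2 ÷ 16 = 0 remainder 2 (2)
Reading remainders bottom-up:
= 0x2E90


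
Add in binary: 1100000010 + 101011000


Align and add column by column (LSB to MSB, carry propagating):
  01100000010
+ 00101011000
  -----------
  col 0: 0 + 0 + 0 (carry in) = 0 → bit 0, carry out 0
  col 1: 1 + 0 + 0 (carry in) = 1 → bit 1, carry out 0
  col 2: 0 + 0 + 0 (carry in) = 0 → bit 0, carry out 0
  col 3: 0 + 1 + 0 (carry in) = 1 → bit 1, carry out 0
  col 4: 0 + 1 + 0 (carry in) = 1 → bit 1, carry out 0
  col 5: 0 + 0 + 0 (carry in) = 0 → bit 0, carry out 0
  col 6: 0 + 1 + 0 (carry in) = 1 → bit 1, carry out 0
  col 7: 0 + 0 + 0 (carry in) = 0 → bit 0, carry out 0
  col 8: 1 + 1 + 0 (carry in) = 2 → bit 0, carry out 1
  col 9: 1 + 0 + 1 (carry in) = 2 → bit 0, carry out 1
  col 10: 0 + 0 + 1 (carry in) = 1 → bit 1, carry out 0
Reading bits MSB→LSB: 10001011010
Strip leading zeros: 10001011010
= 10001011010


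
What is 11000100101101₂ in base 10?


Positional values:
Bit 0: 1 × 2^0 = 1
Bit 2: 1 × 2^2 = 4
Bit 3: 1 × 2^3 = 8
Bit 5: 1 × 2^5 = 32
Bit 8: 1 × 2^8 = 256
Bit 12: 1 × 2^12 = 4096
Bit 13: 1 × 2^13 = 8192
Sum = 1 + 4 + 8 + 32 + 256 + 4096 + 8192
= 12589


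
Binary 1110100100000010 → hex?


Group into 4-bit nibbles: 1110100100000010
  1110 = E
  1001 = 9
  0000 = 0
  0010 = 2
= 0xE902


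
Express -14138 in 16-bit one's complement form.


Original: 0011011100111010
Invert all bits:
  bit 0: 0 → 1
  bit 1: 0 → 1
  bit 2: 1 → 0
  bit 3: 1 → 0
  bit 4: 0 → 1
  bit 5: 1 → 0
  bit 6: 1 → 0
  bit 7: 1 → 0
  bit 8: 0 → 1
  bit 9: 0 → 1
  bit 10: 1 → 0
  bit 11: 1 → 0
  bit 12: 1 → 0
  bit 13: 0 → 1
  bit 14: 1 → 0
  bit 15: 0 → 1
= 1100100011000101


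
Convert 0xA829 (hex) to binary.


Each hex digit → 4 binary bits:
  A = 1010
  8 = 1000
  2 = 0010
  9 = 1001
Concatenate: 1010 1000 0010 1001
= 1010100000101001


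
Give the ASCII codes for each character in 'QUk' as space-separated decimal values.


String: 'QUk'  (3 characters)
Per-character ASCII lookup:
  'Q': uppercase starts at 65: 'Q' = 65 + 16 = 81
  'U': uppercase starts at 65: 'U' = 65 + 20 = 85
  'k': lowercase starts at 97: 'k' = 97 + 10 = 107
= 81 85 107


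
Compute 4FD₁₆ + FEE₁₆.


Align and add column by column (LSB to MSB, each column mod 16 with carry):
  04FD
+ 0FEE
  ----
  col 0: D(13) + E(14) + 0 (carry in) = 27 → B(11), carry out 1
  col 1: F(15) + E(14) + 1 (carry in) = 30 → E(14), carry out 1
  col 2: 4(4) + F(15) + 1 (carry in) = 20 → 4(4), carry out 1
  col 3: 0(0) + 0(0) + 1 (carry in) = 1 → 1(1), carry out 0
Reading digits MSB→LSB: 14EB
Strip leading zeros: 14EB
= 0x14EB


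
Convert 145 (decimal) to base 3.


Divide by 3 repeatedly:
145 ÷ 3 = 48 remainder 1
48 ÷ 3 = 16 remainder 0
16 ÷ 3 = 5 remainder 1
5 ÷ 3 = 1 remainder 2
1 ÷ 3 = 0 remainder 1
Reading remainders bottom-up:
= 12101


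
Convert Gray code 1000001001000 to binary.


Gray code: 1000001001000
MSB stays the same: 1
Each subsequent bit = prev_binary XOR current_gray:
  B[1] = 1 XOR 0 = 1
  B[2] = 1 XOR 0 = 1
  B[3] = 1 XOR 0 = 1
  B[4] = 1 XOR 0 = 1
  B[5] = 1 XOR 0 = 1
  B[6] = 1 XOR 1 = 0
  B[7] = 0 XOR 0 = 0
  B[8] = 0 XOR 0 = 0
  B[9] = 0 XOR 1 = 1
  B[10] = 1 XOR 0 = 1
  B[11] = 1 XOR 0 = 1
  B[12] = 1 XOR 0 = 1
= 1111110001111 (8079 decimal)


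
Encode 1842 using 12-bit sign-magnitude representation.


Sign bit: 0 (positive)
Magnitude: 1842 = 11100110010
= 011100110010


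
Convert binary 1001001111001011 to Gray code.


Binary: 1001001111001011
Gray code: G = B XOR (B >> 1)
B >> 1 = 0100100111100101
1001001111001011 XOR 0100100111100101:
  1 XOR 0 = 1
  0 XOR 1 = 1
  0 XOR 0 = 0
  1 XOR 0 = 1
  0 XOR 1 = 1
  0 XOR 0 = 0
  1 XOR 0 = 1
  1 XOR 1 = 0
  1 XOR 1 = 0
  1 XOR 1 = 0
  0 XOR 1 = 1
  0 XOR 0 = 0
  1 XOR 0 = 1
  0 XOR 1 = 1
  1 XOR 0 = 1
  1 XOR 1 = 0
= 1101101000101110


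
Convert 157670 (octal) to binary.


Each octal digit → 3 binary bits:
  1 = 001
  5 = 101
  7 = 111
  6 = 110
  7 = 111
  0 = 000
Concatenate: 001 101 111 110 111 000
= 001101111110111000


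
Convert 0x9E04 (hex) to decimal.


Positional values:
Position 0: 4 × 16^0 = 4 × 1 = 4
Position 1: 0 × 16^1 = 0 × 16 = 0
Position 2: E × 16^2 = 14 × 256 = 3584
Position 3: 9 × 16^3 = 9 × 4096 = 36864
Sum = 4 + 0 + 3584 + 36864
= 40452


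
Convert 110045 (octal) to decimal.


Positional values:
Position 0: 5 × 8^0 = 5
Position 1: 4 × 8^1 = 32
Position 2: 0 × 8^2 = 0
Position 3: 0 × 8^3 = 0
Position 4: 1 × 8^4 = 4096
Position 5: 1 × 8^5 = 32768
Sum = 5 + 32 + 0 + 0 + 4096 + 32768
= 36901


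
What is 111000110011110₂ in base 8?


Group into 3-bit groups: 111000110011110
  111 = 7
  000 = 0
  110 = 6
  011 = 3
  110 = 6
= 0o70636


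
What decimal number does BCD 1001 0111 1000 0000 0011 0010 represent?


Each 4-bit group → digit:
  1001 → 9
  0111 → 7
  1000 → 8
  0000 → 0
  0011 → 3
  0010 → 2
= 978032


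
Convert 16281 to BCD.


Each digit → 4-bit binary:
  1 → 0001
  6 → 0110
  2 → 0010
  8 → 1000
  1 → 0001
= 0001 0110 0010 1000 0001


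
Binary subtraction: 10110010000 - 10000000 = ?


Align and subtract column by column (LSB to MSB, borrowing when needed):
  10110010000
- 00010000000
  -----------
  col 0: (0 - 0 borrow-in) - 0 → 0 - 0 = 0, borrow out 0
  col 1: (0 - 0 borrow-in) - 0 → 0 - 0 = 0, borrow out 0
  col 2: (0 - 0 borrow-in) - 0 → 0 - 0 = 0, borrow out 0
  col 3: (0 - 0 borrow-in) - 0 → 0 - 0 = 0, borrow out 0
  col 4: (1 - 0 borrow-in) - 0 → 1 - 0 = 1, borrow out 0
  col 5: (0 - 0 borrow-in) - 0 → 0 - 0 = 0, borrow out 0
  col 6: (0 - 0 borrow-in) - 0 → 0 - 0 = 0, borrow out 0
  col 7: (1 - 0 borrow-in) - 1 → 1 - 1 = 0, borrow out 0
  col 8: (1 - 0 borrow-in) - 0 → 1 - 0 = 1, borrow out 0
  col 9: (0 - 0 borrow-in) - 0 → 0 - 0 = 0, borrow out 0
  col 10: (1 - 0 borrow-in) - 0 → 1 - 0 = 1, borrow out 0
Reading bits MSB→LSB: 10100010000
Strip leading zeros: 10100010000
= 10100010000


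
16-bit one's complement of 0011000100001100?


Original: 0011000100001100
Invert all bits:
  bit 0: 0 → 1
  bit 1: 0 → 1
  bit 2: 1 → 0
  bit 3: 1 → 0
  bit 4: 0 → 1
  bit 5: 0 → 1
  bit 6: 0 → 1
  bit 7: 1 → 0
  bit 8: 0 → 1
  bit 9: 0 → 1
  bit 10: 0 → 1
  bit 11: 0 → 1
  bit 12: 1 → 0
  bit 13: 1 → 0
  bit 14: 0 → 1
  bit 15: 0 → 1
= 1100111011110011


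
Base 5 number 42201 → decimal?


Positional values (base 5):
  1 × 5^0 = 1 × 1 = 1
  0 × 5^1 = 0 × 5 = 0
  2 × 5^2 = 2 × 25 = 50
  2 × 5^3 = 2 × 125 = 250
  4 × 5^4 = 4 × 625 = 2500
Sum = 1 + 0 + 50 + 250 + 2500
= 2801


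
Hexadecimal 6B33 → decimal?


Positional values:
Position 0: 3 × 16^0 = 3 × 1 = 3
Position 1: 3 × 16^1 = 3 × 16 = 48
Position 2: B × 16^2 = 11 × 256 = 2816
Position 3: 6 × 16^3 = 6 × 4096 = 24576
Sum = 3 + 48 + 2816 + 24576
= 27443


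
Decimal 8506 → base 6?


Divide by 6 repeatedly:
8506 ÷ 6 = 1417 remainder 4
1417 ÷ 6 = 236 remainder 1
236 ÷ 6 = 39 remainder 2
39 ÷ 6 = 6 remainder 3
6 ÷ 6 = 1 remainder 0
1 ÷ 6 = 0 remainder 1
Reading remainders bottom-up:
= 103214


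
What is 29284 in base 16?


Divide by 16 repeatedly:
29284 ÷ 16 = 1830 remainder 4 (4)
1830 ÷ 16 = 114 remainder 6 (6)
114 ÷ 16 = 7 remainder 2 (2)
7 ÷ 16 = 0 remainder 7 (7)
Reading remainders bottom-up:
= 0x7264


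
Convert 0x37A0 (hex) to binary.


Each hex digit → 4 binary bits:
  3 = 0011
  7 = 0111
  A = 1010
  0 = 0000
Concatenate: 0011 0111 1010 0000
= 0011011110100000


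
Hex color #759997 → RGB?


Hex: #759997
R = 75₁₆ = 117
G = 99₁₆ = 153
B = 97₁₆ = 151
= RGB(117, 153, 151)


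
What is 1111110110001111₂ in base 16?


Group into 4-bit nibbles: 1111110110001111
  1111 = F
  1101 = D
  1000 = 8
  1111 = F
= 0xFD8F


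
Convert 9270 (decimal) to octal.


Divide by 8 repeatedly:
9270 ÷ 8 = 1158 remainder 6
1158 ÷ 8 = 144 remainder 6
144 ÷ 8 = 18 remainder 0
18 ÷ 8 = 2 remainder 2
2 ÷ 8 = 0 remainder 2
Reading remainders bottom-up:
= 0o22066


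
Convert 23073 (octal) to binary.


Each octal digit → 3 binary bits:
  2 = 010
  3 = 011
  0 = 000
  7 = 111
  3 = 011
Concatenate: 010 011 000 111 011
= 010011000111011


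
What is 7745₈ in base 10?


Positional values:
Position 0: 5 × 8^0 = 5
Position 1: 4 × 8^1 = 32
Position 2: 7 × 8^2 = 448
Position 3: 7 × 8^3 = 3584
Sum = 5 + 32 + 448 + 3584
= 4069


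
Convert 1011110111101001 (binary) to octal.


Group into 3-bit groups: 001011110111101001
  001 = 1
  011 = 3
  110 = 6
  111 = 7
  101 = 5
  001 = 1
= 0o136751


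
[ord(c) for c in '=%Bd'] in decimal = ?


String: '=%Bd'  (4 characters)
Per-character ASCII lookup:
  '=': special character: '=' = 61
  '%': special character: '%' = 37
  'B': uppercase starts at 65: 'B' = 65 + 1 = 66
  'd': lowercase starts at 97: 'd' = 97 + 3 = 100
= 61 37 66 100


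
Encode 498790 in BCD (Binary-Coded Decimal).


Each digit → 4-bit binary:
  4 → 0100
  9 → 1001
  8 → 1000
  7 → 0111
  9 → 1001
  0 → 0000
= 0100 1001 1000 0111 1001 0000


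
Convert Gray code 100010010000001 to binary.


Gray code: 100010010000001
MSB stays the same: 1
Each subsequent bit = prev_binary XOR current_gray:
  B[1] = 1 XOR 0 = 1
  B[2] = 1 XOR 0 = 1
  B[3] = 1 XOR 0 = 1
  B[4] = 1 XOR 1 = 0
  B[5] = 0 XOR 0 = 0
  B[6] = 0 XOR 0 = 0
  B[7] = 0 XOR 1 = 1
  B[8] = 1 XOR 0 = 1
  B[9] = 1 XOR 0 = 1
  B[10] = 1 XOR 0 = 1
  B[11] = 1 XOR 0 = 1
  B[12] = 1 XOR 0 = 1
  B[13] = 1 XOR 0 = 1
  B[14] = 1 XOR 1 = 0
= 111100011111110 (30974 decimal)


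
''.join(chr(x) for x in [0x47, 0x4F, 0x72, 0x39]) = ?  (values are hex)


Codes (hex): 0x47 0x4F 0x72 0x39
Per-code ASCII lookup:
  0x47 = 71  (range 65-90: uppercase, 71 - 65 = 6) → 'G'
  0x4F = 79  (range 65-90: uppercase, 79 - 65 = 14) → 'O'
  0x72 = 114  (range 97-122: lowercase, 114 - 97 = 17) → 'r'
  0x39 = 57  (range 48-57: digits, 57 - 48 = 9) → '9'
= 'GOr9'


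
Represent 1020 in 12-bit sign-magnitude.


Sign bit: 0 (positive)
Magnitude: 1020 = 01111111100
= 001111111100


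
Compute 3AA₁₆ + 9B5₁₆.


Align and add column by column (LSB to MSB, each column mod 16 with carry):
  03AA
+ 09B5
  ----
  col 0: A(10) + 5(5) + 0 (carry in) = 15 → F(15), carry out 0
  col 1: A(10) + B(11) + 0 (carry in) = 21 → 5(5), carry out 1
  col 2: 3(3) + 9(9) + 1 (carry in) = 13 → D(13), carry out 0
  col 3: 0(0) + 0(0) + 0 (carry in) = 0 → 0(0), carry out 0
Reading digits MSB→LSB: 0D5F
Strip leading zeros: D5F
= 0xD5F


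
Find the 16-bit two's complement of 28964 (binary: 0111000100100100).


Original: 0111000100100100
Step 1 - Invert all bits: 1000111011011011
Step 2 - Add 1: 1000111011011011 + 1
= 1000111011011100 (represents -28964)


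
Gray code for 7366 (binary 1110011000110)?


Binary: 1110011000110
Gray code: G = B XOR (B >> 1)
B >> 1 = 0111001100011
1110011000110 XOR 0111001100011:
  1 XOR 0 = 1
  1 XOR 1 = 0
  1 XOR 1 = 0
  0 XOR 1 = 1
  0 XOR 0 = 0
  1 XOR 0 = 1
  1 XOR 1 = 0
  0 XOR 1 = 1
  0 XOR 0 = 0
  0 XOR 0 = 0
  1 XOR 0 = 1
  1 XOR 1 = 0
  0 XOR 1 = 1
= 1001010100101


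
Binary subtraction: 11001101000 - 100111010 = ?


Align and subtract column by column (LSB to MSB, borrowing when needed):
  11001101000
- 00100111010
  -----------
  col 0: (0 - 0 borrow-in) - 0 → 0 - 0 = 0, borrow out 0
  col 1: (0 - 0 borrow-in) - 1 → borrow from next column: (0+2) - 1 = 1, borrow out 1
  col 2: (0 - 1 borrow-in) - 0 → borrow from next column: (-1+2) - 0 = 1, borrow out 1
  col 3: (1 - 1 borrow-in) - 1 → borrow from next column: (0+2) - 1 = 1, borrow out 1
  col 4: (0 - 1 borrow-in) - 1 → borrow from next column: (-1+2) - 1 = 0, borrow out 1
  col 5: (1 - 1 borrow-in) - 1 → borrow from next column: (0+2) - 1 = 1, borrow out 1
  col 6: (1 - 1 borrow-in) - 0 → 0 - 0 = 0, borrow out 0
  col 7: (0 - 0 borrow-in) - 0 → 0 - 0 = 0, borrow out 0
  col 8: (0 - 0 borrow-in) - 1 → borrow from next column: (0+2) - 1 = 1, borrow out 1
  col 9: (1 - 1 borrow-in) - 0 → 0 - 0 = 0, borrow out 0
  col 10: (1 - 0 borrow-in) - 0 → 1 - 0 = 1, borrow out 0
Reading bits MSB→LSB: 10100101110
Strip leading zeros: 10100101110
= 10100101110


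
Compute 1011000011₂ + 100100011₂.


Align and add column by column (LSB to MSB, carry propagating):
  01011000011
+ 00100100011
  -----------
  col 0: 1 + 1 + 0 (carry in) = 2 → bit 0, carry out 1
  col 1: 1 + 1 + 1 (carry in) = 3 → bit 1, carry out 1
  col 2: 0 + 0 + 1 (carry in) = 1 → bit 1, carry out 0
  col 3: 0 + 0 + 0 (carry in) = 0 → bit 0, carry out 0
  col 4: 0 + 0 + 0 (carry in) = 0 → bit 0, carry out 0
  col 5: 0 + 1 + 0 (carry in) = 1 → bit 1, carry out 0
  col 6: 1 + 0 + 0 (carry in) = 1 → bit 1, carry out 0
  col 7: 1 + 0 + 0 (carry in) = 1 → bit 1, carry out 0
  col 8: 0 + 1 + 0 (carry in) = 1 → bit 1, carry out 0
  col 9: 1 + 0 + 0 (carry in) = 1 → bit 1, carry out 0
  col 10: 0 + 0 + 0 (carry in) = 0 → bit 0, carry out 0
Reading bits MSB→LSB: 01111100110
Strip leading zeros: 1111100110
= 1111100110


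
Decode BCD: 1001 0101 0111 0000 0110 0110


Each 4-bit group → digit:
  1001 → 9
  0101 → 5
  0111 → 7
  0000 → 0
  0110 → 6
  0110 → 6
= 957066


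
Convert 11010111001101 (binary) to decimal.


Positional values:
Bit 0: 1 × 2^0 = 1
Bit 2: 1 × 2^2 = 4
Bit 3: 1 × 2^3 = 8
Bit 6: 1 × 2^6 = 64
Bit 7: 1 × 2^7 = 128
Bit 8: 1 × 2^8 = 256
Bit 10: 1 × 2^10 = 1024
Bit 12: 1 × 2^12 = 4096
Bit 13: 1 × 2^13 = 8192
Sum = 1 + 4 + 8 + 64 + 128 + 256 + 1024 + 4096 + 8192
= 13773


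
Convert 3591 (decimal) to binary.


Divide by 2 repeatedly:
3591 ÷ 2 = 1795 remainder 1
1795 ÷ 2 = 897 remainder 1
897 ÷ 2 = 448 remainder 1
448 ÷ 2 = 224 remainder 0
224 ÷ 2 = 112 remainder 0
112 ÷ 2 = 56 remainder 0
56 ÷ 2 = 28 remainder 0
28 ÷ 2 = 14 remainder 0
14 ÷ 2 = 7 remainder 0
7 ÷ 2 = 3 remainder 1
3 ÷ 2 = 1 remainder 1
1 ÷ 2 = 0 remainder 1
Reading remainders bottom-up:
= 111000000111


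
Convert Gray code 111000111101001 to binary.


Gray code: 111000111101001
MSB stays the same: 1
Each subsequent bit = prev_binary XOR current_gray:
  B[1] = 1 XOR 1 = 0
  B[2] = 0 XOR 1 = 1
  B[3] = 1 XOR 0 = 1
  B[4] = 1 XOR 0 = 1
  B[5] = 1 XOR 0 = 1
  B[6] = 1 XOR 1 = 0
  B[7] = 0 XOR 1 = 1
  B[8] = 1 XOR 1 = 0
  B[9] = 0 XOR 1 = 1
  B[10] = 1 XOR 0 = 1
  B[11] = 1 XOR 1 = 0
  B[12] = 0 XOR 0 = 0
  B[13] = 0 XOR 0 = 0
  B[14] = 0 XOR 1 = 1
= 101111010110001 (24241 decimal)


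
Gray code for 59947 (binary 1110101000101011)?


Binary: 1110101000101011
Gray code: G = B XOR (B >> 1)
B >> 1 = 0111010100010101
1110101000101011 XOR 0111010100010101:
  1 XOR 0 = 1
  1 XOR 1 = 0
  1 XOR 1 = 0
  0 XOR 1 = 1
  1 XOR 0 = 1
  0 XOR 1 = 1
  1 XOR 0 = 1
  0 XOR 1 = 1
  0 XOR 0 = 0
  0 XOR 0 = 0
  1 XOR 0 = 1
  0 XOR 1 = 1
  1 XOR 0 = 1
  0 XOR 1 = 1
  1 XOR 0 = 1
  1 XOR 1 = 0
= 1001111100111110


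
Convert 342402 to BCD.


Each digit → 4-bit binary:
  3 → 0011
  4 → 0100
  2 → 0010
  4 → 0100
  0 → 0000
  2 → 0010
= 0011 0100 0010 0100 0000 0010


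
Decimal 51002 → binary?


Divide by 2 repeatedly:
51002 ÷ 2 = 25501 remainder 0
25501 ÷ 2 = 12750 remainder 1
12750 ÷ 2 = 6375 remainder 0
6375 ÷ 2 = 3187 remainder 1
3187 ÷ 2 = 1593 remainder 1
1593 ÷ 2 = 796 remainder 1
796 ÷ 2 = 398 remainder 0
398 ÷ 2 = 199 remainder 0
199 ÷ 2 = 99 remainder 1
99 ÷ 2 = 49 remainder 1
49 ÷ 2 = 24 remainder 1
24 ÷ 2 = 12 remainder 0
12 ÷ 2 = 6 remainder 0
6 ÷ 2 = 3 remainder 0
3 ÷ 2 = 1 remainder 1
1 ÷ 2 = 0 remainder 1
Reading remainders bottom-up:
= 1100011100111010


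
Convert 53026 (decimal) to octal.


Divide by 8 repeatedly:
53026 ÷ 8 = 6628 remainder 2
6628 ÷ 8 = 828 remainder 4
828 ÷ 8 = 103 remainder 4
103 ÷ 8 = 12 remainder 7
12 ÷ 8 = 1 remainder 4
1 ÷ 8 = 0 remainder 1
Reading remainders bottom-up:
= 0o147442


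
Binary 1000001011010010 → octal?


Group into 3-bit groups: 001000001011010010
  001 = 1
  000 = 0
  001 = 1
  011 = 3
  010 = 2
  010 = 2
= 0o101322


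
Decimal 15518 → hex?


Divide by 16 repeatedly:
15518 ÷ 16 = 969 remainder 14 (E)
969 ÷ 16 = 60 remainder 9 (9)
60 ÷ 16 = 3 remainder 12 (C)
3 ÷ 16 = 0 remainder 3 (3)
Reading remainders bottom-up:
= 0x3C9E


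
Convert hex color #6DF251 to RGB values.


Hex: #6DF251
R = 6D₁₆ = 109
G = F2₁₆ = 242
B = 51₁₆ = 81
= RGB(109, 242, 81)


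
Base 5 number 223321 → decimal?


Positional values (base 5):
  1 × 5^0 = 1 × 1 = 1
  2 × 5^1 = 2 × 5 = 10
  3 × 5^2 = 3 × 25 = 75
  3 × 5^3 = 3 × 125 = 375
  2 × 5^4 = 2 × 625 = 1250
  2 × 5^5 = 2 × 3125 = 6250
Sum = 1 + 10 + 75 + 375 + 1250 + 6250
= 7961


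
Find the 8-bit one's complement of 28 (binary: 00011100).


Original: 00011100
Invert all bits:
  bit 0: 0 → 1
  bit 1: 0 → 1
  bit 2: 0 → 1
  bit 3: 1 → 0
  bit 4: 1 → 0
  bit 5: 1 → 0
  bit 6: 0 → 1
  bit 7: 0 → 1
= 11100011


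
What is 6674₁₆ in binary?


Each hex digit → 4 binary bits:
  6 = 0110
  6 = 0110
  7 = 0111
  4 = 0100
Concatenate: 0110 0110 0111 0100
= 0110011001110100


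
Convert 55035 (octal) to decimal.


Positional values:
Position 0: 5 × 8^0 = 5
Position 1: 3 × 8^1 = 24
Position 2: 0 × 8^2 = 0
Position 3: 5 × 8^3 = 2560
Position 4: 5 × 8^4 = 20480
Sum = 5 + 24 + 0 + 2560 + 20480
= 23069


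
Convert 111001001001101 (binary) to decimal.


Positional values:
Bit 0: 1 × 2^0 = 1
Bit 2: 1 × 2^2 = 4
Bit 3: 1 × 2^3 = 8
Bit 6: 1 × 2^6 = 64
Bit 9: 1 × 2^9 = 512
Bit 12: 1 × 2^12 = 4096
Bit 13: 1 × 2^13 = 8192
Bit 14: 1 × 2^14 = 16384
Sum = 1 + 4 + 8 + 64 + 512 + 4096 + 8192 + 16384
= 29261


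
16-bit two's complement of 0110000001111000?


Original: 0110000001111000
Step 1 - Invert all bits: 1001111110000111
Step 2 - Add 1: 1001111110000111 + 1
= 1001111110001000 (represents -24696)


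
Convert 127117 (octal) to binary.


Each octal digit → 3 binary bits:
  1 = 001
  2 = 010
  7 = 111
  1 = 001
  1 = 001
  7 = 111
Concatenate: 001 010 111 001 001 111
= 001010111001001111


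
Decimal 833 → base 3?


Divide by 3 repeatedly:
833 ÷ 3 = 277 remainder 2
277 ÷ 3 = 92 remainder 1
92 ÷ 3 = 30 remainder 2
30 ÷ 3 = 10 remainder 0
10 ÷ 3 = 3 remainder 1
3 ÷ 3 = 1 remainder 0
1 ÷ 3 = 0 remainder 1
Reading remainders bottom-up:
= 1010212


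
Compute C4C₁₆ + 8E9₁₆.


Align and add column by column (LSB to MSB, each column mod 16 with carry):
  0C4C
+ 08E9
  ----
  col 0: C(12) + 9(9) + 0 (carry in) = 21 → 5(5), carry out 1
  col 1: 4(4) + E(14) + 1 (carry in) = 19 → 3(3), carry out 1
  col 2: C(12) + 8(8) + 1 (carry in) = 21 → 5(5), carry out 1
  col 3: 0(0) + 0(0) + 1 (carry in) = 1 → 1(1), carry out 0
Reading digits MSB→LSB: 1535
Strip leading zeros: 1535
= 0x1535


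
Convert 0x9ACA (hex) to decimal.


Positional values:
Position 0: A × 16^0 = 10 × 1 = 10
Position 1: C × 16^1 = 12 × 16 = 192
Position 2: A × 16^2 = 10 × 256 = 2560
Position 3: 9 × 16^3 = 9 × 4096 = 36864
Sum = 10 + 192 + 2560 + 36864
= 39626


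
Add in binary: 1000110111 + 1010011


Align and add column by column (LSB to MSB, carry propagating):
  01000110111
+ 00001010011
  -----------
  col 0: 1 + 1 + 0 (carry in) = 2 → bit 0, carry out 1
  col 1: 1 + 1 + 1 (carry in) = 3 → bit 1, carry out 1
  col 2: 1 + 0 + 1 (carry in) = 2 → bit 0, carry out 1
  col 3: 0 + 0 + 1 (carry in) = 1 → bit 1, carry out 0
  col 4: 1 + 1 + 0 (carry in) = 2 → bit 0, carry out 1
  col 5: 1 + 0 + 1 (carry in) = 2 → bit 0, carry out 1
  col 6: 0 + 1 + 1 (carry in) = 2 → bit 0, carry out 1
  col 7: 0 + 0 + 1 (carry in) = 1 → bit 1, carry out 0
  col 8: 0 + 0 + 0 (carry in) = 0 → bit 0, carry out 0
  col 9: 1 + 0 + 0 (carry in) = 1 → bit 1, carry out 0
  col 10: 0 + 0 + 0 (carry in) = 0 → bit 0, carry out 0
Reading bits MSB→LSB: 01010001010
Strip leading zeros: 1010001010
= 1010001010


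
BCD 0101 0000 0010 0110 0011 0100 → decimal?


Each 4-bit group → digit:
  0101 → 5
  0000 → 0
  0010 → 2
  0110 → 6
  0011 → 3
  0100 → 4
= 502634


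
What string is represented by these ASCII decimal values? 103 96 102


Codes (decimal): 103 96 102
Per-code ASCII lookup:
  103  (range 97-122: lowercase, 103 - 97 = 6) → 'g'
  96  (special character) → '`'
  102  (range 97-122: lowercase, 102 - 97 = 5) → 'f'
= 'g`f'


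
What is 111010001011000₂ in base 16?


Group into 4-bit nibbles: 0111010001011000
  0111 = 7
  0100 = 4
  0101 = 5
  1000 = 8
= 0x7458


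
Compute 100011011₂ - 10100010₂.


Align and subtract column by column (LSB to MSB, borrowing when needed):
  100011011
- 010100010
  ---------
  col 0: (1 - 0 borrow-in) - 0 → 1 - 0 = 1, borrow out 0
  col 1: (1 - 0 borrow-in) - 1 → 1 - 1 = 0, borrow out 0
  col 2: (0 - 0 borrow-in) - 0 → 0 - 0 = 0, borrow out 0
  col 3: (1 - 0 borrow-in) - 0 → 1 - 0 = 1, borrow out 0
  col 4: (1 - 0 borrow-in) - 0 → 1 - 0 = 1, borrow out 0
  col 5: (0 - 0 borrow-in) - 1 → borrow from next column: (0+2) - 1 = 1, borrow out 1
  col 6: (0 - 1 borrow-in) - 0 → borrow from next column: (-1+2) - 0 = 1, borrow out 1
  col 7: (0 - 1 borrow-in) - 1 → borrow from next column: (-1+2) - 1 = 0, borrow out 1
  col 8: (1 - 1 borrow-in) - 0 → 0 - 0 = 0, borrow out 0
Reading bits MSB→LSB: 001111001
Strip leading zeros: 1111001
= 1111001


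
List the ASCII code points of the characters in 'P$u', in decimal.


String: 'P$u'  (3 characters)
Per-character ASCII lookup:
  'P': uppercase starts at 65: 'P' = 65 + 15 = 80
  '$': special character: '$' = 36
  'u': lowercase starts at 97: 'u' = 97 + 20 = 117
= 80 36 117


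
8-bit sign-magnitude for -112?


Sign bit: 1 (negative)
Magnitude: 112 = 1110000
= 11110000


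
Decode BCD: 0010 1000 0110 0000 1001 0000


Each 4-bit group → digit:
  0010 → 2
  1000 → 8
  0110 → 6
  0000 → 0
  1001 → 9
  0000 → 0
= 286090


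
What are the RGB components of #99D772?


Hex: #99D772
R = 99₁₆ = 153
G = D7₁₆ = 215
B = 72₁₆ = 114
= RGB(153, 215, 114)


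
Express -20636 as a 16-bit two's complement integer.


Original: 0101000010011100
Step 1 - Invert all bits: 1010111101100011
Step 2 - Add 1: 1010111101100011 + 1
= 1010111101100100 (represents -20636)


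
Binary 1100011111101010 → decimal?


Positional values:
Bit 1: 1 × 2^1 = 2
Bit 3: 1 × 2^3 = 8
Bit 5: 1 × 2^5 = 32
Bit 6: 1 × 2^6 = 64
Bit 7: 1 × 2^7 = 128
Bit 8: 1 × 2^8 = 256
Bit 9: 1 × 2^9 = 512
Bit 10: 1 × 2^10 = 1024
Bit 14: 1 × 2^14 = 16384
Bit 15: 1 × 2^15 = 32768
Sum = 2 + 8 + 32 + 64 + 128 + 256 + 512 + 1024 + 16384 + 32768
= 51178
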